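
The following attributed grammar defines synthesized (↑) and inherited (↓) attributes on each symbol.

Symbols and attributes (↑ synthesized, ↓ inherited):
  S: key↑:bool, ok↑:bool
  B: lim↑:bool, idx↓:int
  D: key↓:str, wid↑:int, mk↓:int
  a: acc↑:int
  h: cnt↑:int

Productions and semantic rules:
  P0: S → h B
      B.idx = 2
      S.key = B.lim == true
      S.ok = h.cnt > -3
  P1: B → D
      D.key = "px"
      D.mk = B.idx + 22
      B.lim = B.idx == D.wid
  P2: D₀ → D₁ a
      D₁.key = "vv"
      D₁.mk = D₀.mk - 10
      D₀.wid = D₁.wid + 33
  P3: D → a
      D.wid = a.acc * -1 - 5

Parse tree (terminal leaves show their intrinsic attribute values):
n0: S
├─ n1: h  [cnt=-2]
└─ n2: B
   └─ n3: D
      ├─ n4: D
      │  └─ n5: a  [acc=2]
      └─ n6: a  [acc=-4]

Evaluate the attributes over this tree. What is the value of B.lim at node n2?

1. n1.cnt = -2  [terminal]
2. n2.idx = 2  [2]
3. n3.key = "px"  ["px"]
4. n3.mk = 24  [B.idx + 22]
5. n4.key = "vv"  ["vv"]
6. n4.mk = 14  [D₀.mk - 10]
7. n5.acc = 2  [terminal]
8. n4.wid = -7  [a.acc * -1 - 5]
9. n6.acc = -4  [terminal]
10. n3.wid = 26  [D₁.wid + 33]
11. n2.lim = false  [B.idx == D.wid]
12. n0.key = false  [B.lim == true]
13. n0.ok = true  [h.cnt > -3]

false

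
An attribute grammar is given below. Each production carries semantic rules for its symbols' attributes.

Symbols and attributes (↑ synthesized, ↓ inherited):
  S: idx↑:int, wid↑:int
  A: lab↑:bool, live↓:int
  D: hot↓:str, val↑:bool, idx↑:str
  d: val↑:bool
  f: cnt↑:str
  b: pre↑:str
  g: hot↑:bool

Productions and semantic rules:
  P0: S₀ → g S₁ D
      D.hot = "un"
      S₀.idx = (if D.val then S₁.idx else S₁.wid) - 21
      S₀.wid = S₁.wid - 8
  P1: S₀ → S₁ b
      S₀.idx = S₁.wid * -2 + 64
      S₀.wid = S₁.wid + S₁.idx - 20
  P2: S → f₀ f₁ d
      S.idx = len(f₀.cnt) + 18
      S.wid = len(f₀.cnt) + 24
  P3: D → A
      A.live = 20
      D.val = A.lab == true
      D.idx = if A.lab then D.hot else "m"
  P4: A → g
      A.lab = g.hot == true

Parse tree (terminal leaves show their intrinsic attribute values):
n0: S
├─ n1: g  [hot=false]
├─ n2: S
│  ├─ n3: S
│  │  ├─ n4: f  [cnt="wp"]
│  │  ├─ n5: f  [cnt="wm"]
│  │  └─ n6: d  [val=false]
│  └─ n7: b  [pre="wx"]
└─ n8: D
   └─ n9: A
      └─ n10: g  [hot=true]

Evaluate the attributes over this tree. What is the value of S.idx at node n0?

-9

1. n1.hot = false  [terminal]
2. n4.cnt = "wp"  [terminal]
3. n5.cnt = "wm"  [terminal]
4. n6.val = false  [terminal]
5. n3.idx = 20  [len(f₀.cnt) + 18]
6. n3.wid = 26  [len(f₀.cnt) + 24]
7. n7.pre = "wx"  [terminal]
8. n2.idx = 12  [S₁.wid * -2 + 64]
9. n2.wid = 26  [S₁.wid + S₁.idx - 20]
10. n8.hot = "un"  ["un"]
11. n9.live = 20  [20]
12. n10.hot = true  [terminal]
13. n9.lab = true  [g.hot == true]
14. n8.val = true  [A.lab == true]
15. n8.idx = "un"  [if A.lab then D.hot else "m"]
16. n0.idx = -9  [(if D.val then S₁.idx else S₁.wid) - 21]
17. n0.wid = 18  [S₁.wid - 8]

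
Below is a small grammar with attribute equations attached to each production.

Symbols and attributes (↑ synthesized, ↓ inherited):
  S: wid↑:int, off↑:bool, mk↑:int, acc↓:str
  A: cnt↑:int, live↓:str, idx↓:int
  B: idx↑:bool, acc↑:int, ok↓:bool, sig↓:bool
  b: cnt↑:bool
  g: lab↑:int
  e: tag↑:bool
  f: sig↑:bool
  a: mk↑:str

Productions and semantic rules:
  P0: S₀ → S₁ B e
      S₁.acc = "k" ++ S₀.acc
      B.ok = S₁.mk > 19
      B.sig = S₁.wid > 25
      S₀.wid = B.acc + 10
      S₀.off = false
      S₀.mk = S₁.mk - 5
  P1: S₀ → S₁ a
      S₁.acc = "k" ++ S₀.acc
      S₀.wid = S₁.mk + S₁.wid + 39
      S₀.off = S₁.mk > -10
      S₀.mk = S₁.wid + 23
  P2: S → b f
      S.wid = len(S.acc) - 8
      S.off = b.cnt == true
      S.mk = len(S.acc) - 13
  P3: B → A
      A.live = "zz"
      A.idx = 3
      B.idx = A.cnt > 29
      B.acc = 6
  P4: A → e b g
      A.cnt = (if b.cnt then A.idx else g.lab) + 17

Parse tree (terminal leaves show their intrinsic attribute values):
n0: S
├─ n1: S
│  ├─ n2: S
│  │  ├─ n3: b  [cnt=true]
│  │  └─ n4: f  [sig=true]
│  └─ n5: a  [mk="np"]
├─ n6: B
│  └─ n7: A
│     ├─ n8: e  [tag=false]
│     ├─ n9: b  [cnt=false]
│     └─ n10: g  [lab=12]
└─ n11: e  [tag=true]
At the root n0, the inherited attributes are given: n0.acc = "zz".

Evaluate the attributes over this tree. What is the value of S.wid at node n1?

1. n0.acc = "zz"  [given at root]
2. n1.acc = "kzz"  ["k" ++ S₀.acc]
3. n2.acc = "kkzz"  ["k" ++ S₀.acc]
4. n3.cnt = true  [terminal]
5. n4.sig = true  [terminal]
6. n2.wid = -4  [len(S.acc) - 8]
7. n2.off = true  [b.cnt == true]
8. n2.mk = -9  [len(S.acc) - 13]
9. n5.mk = "np"  [terminal]
10. n1.wid = 26  [S₁.mk + S₁.wid + 39]
11. n1.off = true  [S₁.mk > -10]
12. n1.mk = 19  [S₁.wid + 23]
13. n6.ok = false  [S₁.mk > 19]
14. n6.sig = true  [S₁.wid > 25]
15. n7.live = "zz"  ["zz"]
16. n7.idx = 3  [3]
17. n8.tag = false  [terminal]
18. n9.cnt = false  [terminal]
19. n10.lab = 12  [terminal]
20. n7.cnt = 29  [(if b.cnt then A.idx else g.lab) + 17]
21. n6.idx = false  [A.cnt > 29]
22. n6.acc = 6  [6]
23. n11.tag = true  [terminal]
24. n0.wid = 16  [B.acc + 10]
25. n0.off = false  [false]
26. n0.mk = 14  [S₁.mk - 5]

26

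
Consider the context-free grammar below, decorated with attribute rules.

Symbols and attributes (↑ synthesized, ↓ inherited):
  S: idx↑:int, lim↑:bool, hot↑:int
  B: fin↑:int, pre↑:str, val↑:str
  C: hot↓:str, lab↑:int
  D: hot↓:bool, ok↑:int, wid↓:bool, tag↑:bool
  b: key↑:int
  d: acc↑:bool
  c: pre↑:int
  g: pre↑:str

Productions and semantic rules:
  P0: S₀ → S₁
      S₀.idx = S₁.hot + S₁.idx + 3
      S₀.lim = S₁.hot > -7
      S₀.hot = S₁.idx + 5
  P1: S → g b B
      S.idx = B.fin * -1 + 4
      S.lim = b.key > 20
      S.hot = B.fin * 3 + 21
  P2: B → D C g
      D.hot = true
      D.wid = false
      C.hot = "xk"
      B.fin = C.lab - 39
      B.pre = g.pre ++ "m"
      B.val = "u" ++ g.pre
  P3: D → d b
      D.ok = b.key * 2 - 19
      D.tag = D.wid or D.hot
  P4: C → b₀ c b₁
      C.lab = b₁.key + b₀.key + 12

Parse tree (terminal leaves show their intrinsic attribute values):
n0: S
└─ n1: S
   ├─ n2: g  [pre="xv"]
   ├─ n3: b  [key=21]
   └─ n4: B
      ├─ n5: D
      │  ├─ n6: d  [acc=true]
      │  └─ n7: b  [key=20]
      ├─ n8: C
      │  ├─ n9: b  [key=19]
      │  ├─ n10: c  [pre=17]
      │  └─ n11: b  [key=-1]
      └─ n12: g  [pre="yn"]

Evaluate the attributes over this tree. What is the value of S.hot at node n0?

18

1. n2.pre = "xv"  [terminal]
2. n3.key = 21  [terminal]
3. n5.hot = true  [true]
4. n5.wid = false  [false]
5. n6.acc = true  [terminal]
6. n7.key = 20  [terminal]
7. n5.ok = 21  [b.key * 2 - 19]
8. n5.tag = true  [D.wid or D.hot]
9. n8.hot = "xk"  ["xk"]
10. n9.key = 19  [terminal]
11. n10.pre = 17  [terminal]
12. n11.key = -1  [terminal]
13. n8.lab = 30  [b₁.key + b₀.key + 12]
14. n12.pre = "yn"  [terminal]
15. n4.fin = -9  [C.lab - 39]
16. n4.pre = "ynm"  [g.pre ++ "m"]
17. n4.val = "uyn"  ["u" ++ g.pre]
18. n1.idx = 13  [B.fin * -1 + 4]
19. n1.lim = true  [b.key > 20]
20. n1.hot = -6  [B.fin * 3 + 21]
21. n0.idx = 10  [S₁.hot + S₁.idx + 3]
22. n0.lim = true  [S₁.hot > -7]
23. n0.hot = 18  [S₁.idx + 5]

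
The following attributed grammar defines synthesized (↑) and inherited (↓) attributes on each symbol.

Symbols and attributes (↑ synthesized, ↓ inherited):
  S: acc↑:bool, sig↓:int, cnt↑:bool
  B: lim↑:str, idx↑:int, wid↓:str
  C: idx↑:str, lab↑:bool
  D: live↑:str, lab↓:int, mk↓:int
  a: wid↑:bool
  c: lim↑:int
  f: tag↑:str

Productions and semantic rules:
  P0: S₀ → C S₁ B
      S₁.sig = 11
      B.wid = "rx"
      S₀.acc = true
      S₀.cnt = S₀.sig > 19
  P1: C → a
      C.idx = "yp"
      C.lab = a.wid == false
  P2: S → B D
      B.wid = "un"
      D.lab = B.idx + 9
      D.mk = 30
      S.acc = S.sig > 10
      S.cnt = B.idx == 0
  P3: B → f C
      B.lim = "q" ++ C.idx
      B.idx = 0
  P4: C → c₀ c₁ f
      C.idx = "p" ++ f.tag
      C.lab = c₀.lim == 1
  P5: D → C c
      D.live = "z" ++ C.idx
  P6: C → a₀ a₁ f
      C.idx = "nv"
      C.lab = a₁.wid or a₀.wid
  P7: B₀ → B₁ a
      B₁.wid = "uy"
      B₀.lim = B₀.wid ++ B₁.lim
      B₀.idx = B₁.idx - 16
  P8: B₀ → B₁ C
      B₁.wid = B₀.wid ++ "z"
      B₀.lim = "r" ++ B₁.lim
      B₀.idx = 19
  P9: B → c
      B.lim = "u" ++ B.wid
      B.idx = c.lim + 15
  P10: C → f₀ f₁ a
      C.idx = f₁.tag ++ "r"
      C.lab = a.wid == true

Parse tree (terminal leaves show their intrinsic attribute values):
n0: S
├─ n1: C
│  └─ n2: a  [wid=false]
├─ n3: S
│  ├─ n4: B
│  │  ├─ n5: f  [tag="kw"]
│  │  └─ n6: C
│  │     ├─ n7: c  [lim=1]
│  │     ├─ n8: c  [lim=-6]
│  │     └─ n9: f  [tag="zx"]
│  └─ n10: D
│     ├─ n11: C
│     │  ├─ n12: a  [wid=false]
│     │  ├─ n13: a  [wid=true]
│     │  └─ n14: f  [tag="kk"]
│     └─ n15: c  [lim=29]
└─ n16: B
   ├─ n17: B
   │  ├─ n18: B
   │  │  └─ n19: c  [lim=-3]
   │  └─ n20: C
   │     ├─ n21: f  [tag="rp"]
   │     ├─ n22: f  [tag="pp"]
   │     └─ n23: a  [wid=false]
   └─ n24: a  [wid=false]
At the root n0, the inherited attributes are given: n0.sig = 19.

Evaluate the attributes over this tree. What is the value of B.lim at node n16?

1. n0.sig = 19  [given at root]
2. n2.wid = false  [terminal]
3. n1.idx = "yp"  ["yp"]
4. n1.lab = true  [a.wid == false]
5. n3.sig = 11  [11]
6. n4.wid = "un"  ["un"]
7. n5.tag = "kw"  [terminal]
8. n7.lim = 1  [terminal]
9. n8.lim = -6  [terminal]
10. n9.tag = "zx"  [terminal]
11. n6.idx = "pzx"  ["p" ++ f.tag]
12. n6.lab = true  [c₀.lim == 1]
13. n4.lim = "qpzx"  ["q" ++ C.idx]
14. n4.idx = 0  [0]
15. n10.lab = 9  [B.idx + 9]
16. n10.mk = 30  [30]
17. n12.wid = false  [terminal]
18. n13.wid = true  [terminal]
19. n14.tag = "kk"  [terminal]
20. n11.idx = "nv"  ["nv"]
21. n11.lab = true  [a₁.wid or a₀.wid]
22. n15.lim = 29  [terminal]
23. n10.live = "znv"  ["z" ++ C.idx]
24. n3.acc = true  [S.sig > 10]
25. n3.cnt = true  [B.idx == 0]
26. n16.wid = "rx"  ["rx"]
27. n17.wid = "uy"  ["uy"]
28. n18.wid = "uyz"  [B₀.wid ++ "z"]
29. n19.lim = -3  [terminal]
30. n18.lim = "uuyz"  ["u" ++ B.wid]
31. n18.idx = 12  [c.lim + 15]
32. n21.tag = "rp"  [terminal]
33. n22.tag = "pp"  [terminal]
34. n23.wid = false  [terminal]
35. n20.idx = "ppr"  [f₁.tag ++ "r"]
36. n20.lab = false  [a.wid == true]
37. n17.lim = "ruuyz"  ["r" ++ B₁.lim]
38. n17.idx = 19  [19]
39. n24.wid = false  [terminal]
40. n16.lim = "rxruuyz"  [B₀.wid ++ B₁.lim]
41. n16.idx = 3  [B₁.idx - 16]
42. n0.acc = true  [true]
43. n0.cnt = false  [S₀.sig > 19]

"rxruuyz"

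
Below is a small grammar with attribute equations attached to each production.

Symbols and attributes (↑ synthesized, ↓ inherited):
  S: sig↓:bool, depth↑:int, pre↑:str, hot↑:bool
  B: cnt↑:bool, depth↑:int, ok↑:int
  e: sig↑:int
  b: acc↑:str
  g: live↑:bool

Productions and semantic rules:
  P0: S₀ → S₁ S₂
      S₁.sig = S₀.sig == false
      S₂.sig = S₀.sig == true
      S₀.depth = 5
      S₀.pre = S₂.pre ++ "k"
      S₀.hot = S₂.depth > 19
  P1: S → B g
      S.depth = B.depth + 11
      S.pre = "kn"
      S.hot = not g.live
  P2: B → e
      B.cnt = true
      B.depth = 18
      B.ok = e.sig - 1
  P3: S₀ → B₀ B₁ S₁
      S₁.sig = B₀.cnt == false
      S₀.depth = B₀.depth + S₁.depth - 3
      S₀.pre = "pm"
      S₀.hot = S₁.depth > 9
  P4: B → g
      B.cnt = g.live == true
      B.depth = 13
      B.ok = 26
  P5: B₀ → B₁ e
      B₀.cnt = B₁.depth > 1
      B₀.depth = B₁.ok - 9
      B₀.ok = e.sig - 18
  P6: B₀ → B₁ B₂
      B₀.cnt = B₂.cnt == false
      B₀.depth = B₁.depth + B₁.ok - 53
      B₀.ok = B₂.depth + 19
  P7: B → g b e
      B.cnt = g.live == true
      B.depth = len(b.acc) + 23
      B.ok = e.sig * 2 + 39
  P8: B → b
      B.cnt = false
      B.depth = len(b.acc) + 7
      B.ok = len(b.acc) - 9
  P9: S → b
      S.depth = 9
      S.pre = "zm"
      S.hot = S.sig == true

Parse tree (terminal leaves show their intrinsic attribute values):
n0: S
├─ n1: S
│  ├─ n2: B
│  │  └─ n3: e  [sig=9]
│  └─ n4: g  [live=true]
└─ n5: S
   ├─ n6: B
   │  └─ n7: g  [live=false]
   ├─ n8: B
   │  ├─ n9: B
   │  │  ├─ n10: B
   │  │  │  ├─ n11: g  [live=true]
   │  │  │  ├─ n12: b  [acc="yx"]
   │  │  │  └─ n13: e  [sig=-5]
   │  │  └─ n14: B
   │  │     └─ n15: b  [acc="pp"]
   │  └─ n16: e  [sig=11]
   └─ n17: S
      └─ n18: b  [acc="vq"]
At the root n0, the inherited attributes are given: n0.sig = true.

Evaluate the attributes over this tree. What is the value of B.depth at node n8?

1. n0.sig = true  [given at root]
2. n1.sig = false  [S₀.sig == false]
3. n3.sig = 9  [terminal]
4. n2.cnt = true  [true]
5. n2.depth = 18  [18]
6. n2.ok = 8  [e.sig - 1]
7. n4.live = true  [terminal]
8. n1.depth = 29  [B.depth + 11]
9. n1.pre = "kn"  ["kn"]
10. n1.hot = false  [not g.live]
11. n5.sig = true  [S₀.sig == true]
12. n7.live = false  [terminal]
13. n6.cnt = false  [g.live == true]
14. n6.depth = 13  [13]
15. n6.ok = 26  [26]
16. n11.live = true  [terminal]
17. n12.acc = "yx"  [terminal]
18. n13.sig = -5  [terminal]
19. n10.cnt = true  [g.live == true]
20. n10.depth = 25  [len(b.acc) + 23]
21. n10.ok = 29  [e.sig * 2 + 39]
22. n15.acc = "pp"  [terminal]
23. n14.cnt = false  [false]
24. n14.depth = 9  [len(b.acc) + 7]
25. n14.ok = -7  [len(b.acc) - 9]
26. n9.cnt = true  [B₂.cnt == false]
27. n9.depth = 1  [B₁.depth + B₁.ok - 53]
28. n9.ok = 28  [B₂.depth + 19]
29. n16.sig = 11  [terminal]
30. n8.cnt = false  [B₁.depth > 1]
31. n8.depth = 19  [B₁.ok - 9]
32. n8.ok = -7  [e.sig - 18]
33. n17.sig = true  [B₀.cnt == false]
34. n18.acc = "vq"  [terminal]
35. n17.depth = 9  [9]
36. n17.pre = "zm"  ["zm"]
37. n17.hot = true  [S.sig == true]
38. n5.depth = 19  [B₀.depth + S₁.depth - 3]
39. n5.pre = "pm"  ["pm"]
40. n5.hot = false  [S₁.depth > 9]
41. n0.depth = 5  [5]
42. n0.pre = "pmk"  [S₂.pre ++ "k"]
43. n0.hot = false  [S₂.depth > 19]

19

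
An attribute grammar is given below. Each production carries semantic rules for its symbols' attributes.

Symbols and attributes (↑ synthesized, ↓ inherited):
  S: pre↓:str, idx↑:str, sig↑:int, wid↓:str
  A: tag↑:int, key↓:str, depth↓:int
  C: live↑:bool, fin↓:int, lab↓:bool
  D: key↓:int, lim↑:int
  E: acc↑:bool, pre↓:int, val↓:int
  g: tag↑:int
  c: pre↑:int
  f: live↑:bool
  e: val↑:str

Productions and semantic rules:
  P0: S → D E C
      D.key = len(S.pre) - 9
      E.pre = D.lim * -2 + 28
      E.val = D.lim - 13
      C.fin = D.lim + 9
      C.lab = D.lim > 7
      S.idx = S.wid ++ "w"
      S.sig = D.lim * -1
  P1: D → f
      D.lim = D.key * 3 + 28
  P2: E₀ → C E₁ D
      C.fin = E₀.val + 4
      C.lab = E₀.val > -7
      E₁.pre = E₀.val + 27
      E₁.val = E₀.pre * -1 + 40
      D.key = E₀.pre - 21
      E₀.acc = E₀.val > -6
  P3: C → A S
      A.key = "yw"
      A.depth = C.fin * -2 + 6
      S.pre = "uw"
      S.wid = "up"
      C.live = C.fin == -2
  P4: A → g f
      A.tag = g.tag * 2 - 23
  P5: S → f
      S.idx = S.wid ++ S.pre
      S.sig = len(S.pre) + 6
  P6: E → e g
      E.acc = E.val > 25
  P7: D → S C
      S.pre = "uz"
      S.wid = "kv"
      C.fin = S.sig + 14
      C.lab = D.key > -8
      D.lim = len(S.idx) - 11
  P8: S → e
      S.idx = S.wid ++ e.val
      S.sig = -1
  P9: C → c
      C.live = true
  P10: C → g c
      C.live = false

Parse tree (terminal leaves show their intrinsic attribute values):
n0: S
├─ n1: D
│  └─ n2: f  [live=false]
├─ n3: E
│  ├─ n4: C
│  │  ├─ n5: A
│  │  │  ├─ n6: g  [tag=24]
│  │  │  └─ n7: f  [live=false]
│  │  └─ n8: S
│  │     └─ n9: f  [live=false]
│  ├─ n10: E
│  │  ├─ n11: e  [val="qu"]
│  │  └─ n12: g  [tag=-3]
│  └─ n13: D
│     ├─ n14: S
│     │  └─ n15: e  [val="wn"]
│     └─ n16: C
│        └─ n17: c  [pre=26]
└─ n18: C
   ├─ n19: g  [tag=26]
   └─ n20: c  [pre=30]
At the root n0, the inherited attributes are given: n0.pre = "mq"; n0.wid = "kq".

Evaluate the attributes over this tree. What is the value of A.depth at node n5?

1. n0.pre = "mq"  [given at root]
2. n0.wid = "kq"  [given at root]
3. n1.key = -7  [len(S.pre) - 9]
4. n2.live = false  [terminal]
5. n1.lim = 7  [D.key * 3 + 28]
6. n3.pre = 14  [D.lim * -2 + 28]
7. n3.val = -6  [D.lim - 13]
8. n4.fin = -2  [E₀.val + 4]
9. n4.lab = true  [E₀.val > -7]
10. n5.key = "yw"  ["yw"]
11. n5.depth = 10  [C.fin * -2 + 6]
12. n6.tag = 24  [terminal]
13. n7.live = false  [terminal]
14. n5.tag = 25  [g.tag * 2 - 23]
15. n8.pre = "uw"  ["uw"]
16. n8.wid = "up"  ["up"]
17. n9.live = false  [terminal]
18. n8.idx = "upuw"  [S.wid ++ S.pre]
19. n8.sig = 8  [len(S.pre) + 6]
20. n4.live = true  [C.fin == -2]
21. n10.pre = 21  [E₀.val + 27]
22. n10.val = 26  [E₀.pre * -1 + 40]
23. n11.val = "qu"  [terminal]
24. n12.tag = -3  [terminal]
25. n10.acc = true  [E.val > 25]
26. n13.key = -7  [E₀.pre - 21]
27. n14.pre = "uz"  ["uz"]
28. n14.wid = "kv"  ["kv"]
29. n15.val = "wn"  [terminal]
30. n14.idx = "kvwn"  [S.wid ++ e.val]
31. n14.sig = -1  [-1]
32. n16.fin = 13  [S.sig + 14]
33. n16.lab = true  [D.key > -8]
34. n17.pre = 26  [terminal]
35. n16.live = true  [true]
36. n13.lim = -7  [len(S.idx) - 11]
37. n3.acc = false  [E₀.val > -6]
38. n18.fin = 16  [D.lim + 9]
39. n18.lab = false  [D.lim > 7]
40. n19.tag = 26  [terminal]
41. n20.pre = 30  [terminal]
42. n18.live = false  [false]
43. n0.idx = "kqw"  [S.wid ++ "w"]
44. n0.sig = -7  [D.lim * -1]

10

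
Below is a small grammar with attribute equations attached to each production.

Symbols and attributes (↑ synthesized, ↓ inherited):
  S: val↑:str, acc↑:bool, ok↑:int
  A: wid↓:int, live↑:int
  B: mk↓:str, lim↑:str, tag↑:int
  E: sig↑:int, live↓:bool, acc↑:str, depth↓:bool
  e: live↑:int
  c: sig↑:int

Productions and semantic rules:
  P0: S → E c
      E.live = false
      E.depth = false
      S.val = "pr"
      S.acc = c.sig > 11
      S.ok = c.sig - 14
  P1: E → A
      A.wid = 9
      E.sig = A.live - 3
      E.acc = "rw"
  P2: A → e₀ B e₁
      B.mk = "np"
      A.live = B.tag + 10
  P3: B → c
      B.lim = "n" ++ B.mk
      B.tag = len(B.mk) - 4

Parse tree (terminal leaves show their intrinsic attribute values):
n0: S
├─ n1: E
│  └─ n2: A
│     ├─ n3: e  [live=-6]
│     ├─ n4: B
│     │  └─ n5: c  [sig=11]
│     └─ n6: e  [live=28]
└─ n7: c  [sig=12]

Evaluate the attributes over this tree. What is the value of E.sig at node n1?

5

1. n1.live = false  [false]
2. n1.depth = false  [false]
3. n2.wid = 9  [9]
4. n3.live = -6  [terminal]
5. n4.mk = "np"  ["np"]
6. n5.sig = 11  [terminal]
7. n4.lim = "nnp"  ["n" ++ B.mk]
8. n4.tag = -2  [len(B.mk) - 4]
9. n6.live = 28  [terminal]
10. n2.live = 8  [B.tag + 10]
11. n1.sig = 5  [A.live - 3]
12. n1.acc = "rw"  ["rw"]
13. n7.sig = 12  [terminal]
14. n0.val = "pr"  ["pr"]
15. n0.acc = true  [c.sig > 11]
16. n0.ok = -2  [c.sig - 14]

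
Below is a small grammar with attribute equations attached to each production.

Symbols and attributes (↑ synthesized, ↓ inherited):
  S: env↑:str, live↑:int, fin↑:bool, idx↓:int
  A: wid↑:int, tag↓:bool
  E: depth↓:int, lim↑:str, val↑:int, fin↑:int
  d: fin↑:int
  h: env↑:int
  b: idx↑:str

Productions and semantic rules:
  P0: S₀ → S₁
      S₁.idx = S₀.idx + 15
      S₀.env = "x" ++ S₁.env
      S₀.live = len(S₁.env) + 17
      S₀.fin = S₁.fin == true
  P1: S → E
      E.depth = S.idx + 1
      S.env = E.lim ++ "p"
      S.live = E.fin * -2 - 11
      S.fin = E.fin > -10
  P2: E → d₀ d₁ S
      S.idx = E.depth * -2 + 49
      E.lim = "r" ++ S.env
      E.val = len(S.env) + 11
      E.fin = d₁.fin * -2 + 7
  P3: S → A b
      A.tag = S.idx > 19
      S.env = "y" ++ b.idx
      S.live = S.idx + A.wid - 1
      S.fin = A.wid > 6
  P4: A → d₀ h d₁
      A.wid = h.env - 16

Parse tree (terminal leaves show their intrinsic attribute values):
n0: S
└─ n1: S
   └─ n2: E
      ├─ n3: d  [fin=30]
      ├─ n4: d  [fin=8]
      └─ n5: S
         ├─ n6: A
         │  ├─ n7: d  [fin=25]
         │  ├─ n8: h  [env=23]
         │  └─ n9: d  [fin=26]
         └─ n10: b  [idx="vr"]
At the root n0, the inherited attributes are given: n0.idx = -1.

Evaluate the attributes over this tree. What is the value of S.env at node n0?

"xryvrp"

1. n0.idx = -1  [given at root]
2. n1.idx = 14  [S₀.idx + 15]
3. n2.depth = 15  [S.idx + 1]
4. n3.fin = 30  [terminal]
5. n4.fin = 8  [terminal]
6. n5.idx = 19  [E.depth * -2 + 49]
7. n6.tag = false  [S.idx > 19]
8. n7.fin = 25  [terminal]
9. n8.env = 23  [terminal]
10. n9.fin = 26  [terminal]
11. n6.wid = 7  [h.env - 16]
12. n10.idx = "vr"  [terminal]
13. n5.env = "yvr"  ["y" ++ b.idx]
14. n5.live = 25  [S.idx + A.wid - 1]
15. n5.fin = true  [A.wid > 6]
16. n2.lim = "ryvr"  ["r" ++ S.env]
17. n2.val = 14  [len(S.env) + 11]
18. n2.fin = -9  [d₁.fin * -2 + 7]
19. n1.env = "ryvrp"  [E.lim ++ "p"]
20. n1.live = 7  [E.fin * -2 - 11]
21. n1.fin = true  [E.fin > -10]
22. n0.env = "xryvrp"  ["x" ++ S₁.env]
23. n0.live = 22  [len(S₁.env) + 17]
24. n0.fin = true  [S₁.fin == true]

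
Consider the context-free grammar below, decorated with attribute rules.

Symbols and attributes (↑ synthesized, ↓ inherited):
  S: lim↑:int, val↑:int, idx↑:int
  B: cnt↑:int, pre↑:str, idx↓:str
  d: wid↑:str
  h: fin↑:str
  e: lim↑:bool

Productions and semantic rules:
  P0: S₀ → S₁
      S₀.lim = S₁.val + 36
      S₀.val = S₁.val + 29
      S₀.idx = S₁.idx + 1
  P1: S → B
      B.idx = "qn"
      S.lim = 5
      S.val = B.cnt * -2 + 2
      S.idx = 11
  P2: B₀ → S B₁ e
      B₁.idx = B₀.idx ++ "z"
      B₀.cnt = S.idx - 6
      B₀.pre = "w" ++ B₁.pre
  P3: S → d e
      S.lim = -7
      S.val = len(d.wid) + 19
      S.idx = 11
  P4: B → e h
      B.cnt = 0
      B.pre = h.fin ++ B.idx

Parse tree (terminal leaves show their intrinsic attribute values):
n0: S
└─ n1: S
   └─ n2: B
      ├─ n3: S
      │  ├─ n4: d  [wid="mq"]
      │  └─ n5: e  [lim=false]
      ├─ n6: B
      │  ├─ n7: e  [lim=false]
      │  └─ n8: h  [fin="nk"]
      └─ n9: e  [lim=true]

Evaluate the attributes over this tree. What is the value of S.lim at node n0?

1. n2.idx = "qn"  ["qn"]
2. n4.wid = "mq"  [terminal]
3. n5.lim = false  [terminal]
4. n3.lim = -7  [-7]
5. n3.val = 21  [len(d.wid) + 19]
6. n3.idx = 11  [11]
7. n6.idx = "qnz"  [B₀.idx ++ "z"]
8. n7.lim = false  [terminal]
9. n8.fin = "nk"  [terminal]
10. n6.cnt = 0  [0]
11. n6.pre = "nkqnz"  [h.fin ++ B.idx]
12. n9.lim = true  [terminal]
13. n2.cnt = 5  [S.idx - 6]
14. n2.pre = "wnkqnz"  ["w" ++ B₁.pre]
15. n1.lim = 5  [5]
16. n1.val = -8  [B.cnt * -2 + 2]
17. n1.idx = 11  [11]
18. n0.lim = 28  [S₁.val + 36]
19. n0.val = 21  [S₁.val + 29]
20. n0.idx = 12  [S₁.idx + 1]

28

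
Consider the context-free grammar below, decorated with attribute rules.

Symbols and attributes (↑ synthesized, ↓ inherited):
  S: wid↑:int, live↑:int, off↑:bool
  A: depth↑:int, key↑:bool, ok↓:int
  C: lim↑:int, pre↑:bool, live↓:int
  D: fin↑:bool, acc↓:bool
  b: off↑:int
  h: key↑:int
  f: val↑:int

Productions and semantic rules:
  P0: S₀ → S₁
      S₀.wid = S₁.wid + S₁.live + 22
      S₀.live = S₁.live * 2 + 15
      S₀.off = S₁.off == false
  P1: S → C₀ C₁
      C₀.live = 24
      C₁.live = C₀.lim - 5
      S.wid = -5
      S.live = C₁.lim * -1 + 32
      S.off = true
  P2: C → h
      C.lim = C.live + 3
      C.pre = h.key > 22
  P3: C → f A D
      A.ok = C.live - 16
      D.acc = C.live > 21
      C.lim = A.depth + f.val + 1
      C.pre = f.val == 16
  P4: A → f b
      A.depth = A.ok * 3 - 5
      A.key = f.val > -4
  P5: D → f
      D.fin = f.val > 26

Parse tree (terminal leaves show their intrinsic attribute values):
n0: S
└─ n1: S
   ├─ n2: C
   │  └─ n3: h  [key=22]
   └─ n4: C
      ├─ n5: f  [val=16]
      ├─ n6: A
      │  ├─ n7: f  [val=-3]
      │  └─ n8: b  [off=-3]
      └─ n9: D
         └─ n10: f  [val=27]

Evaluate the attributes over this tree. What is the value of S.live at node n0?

1. n2.live = 24  [24]
2. n3.key = 22  [terminal]
3. n2.lim = 27  [C.live + 3]
4. n2.pre = false  [h.key > 22]
5. n4.live = 22  [C₀.lim - 5]
6. n5.val = 16  [terminal]
7. n6.ok = 6  [C.live - 16]
8. n7.val = -3  [terminal]
9. n8.off = -3  [terminal]
10. n6.depth = 13  [A.ok * 3 - 5]
11. n6.key = true  [f.val > -4]
12. n9.acc = true  [C.live > 21]
13. n10.val = 27  [terminal]
14. n9.fin = true  [f.val > 26]
15. n4.lim = 30  [A.depth + f.val + 1]
16. n4.pre = true  [f.val == 16]
17. n1.wid = -5  [-5]
18. n1.live = 2  [C₁.lim * -1 + 32]
19. n1.off = true  [true]
20. n0.wid = 19  [S₁.wid + S₁.live + 22]
21. n0.live = 19  [S₁.live * 2 + 15]
22. n0.off = false  [S₁.off == false]

19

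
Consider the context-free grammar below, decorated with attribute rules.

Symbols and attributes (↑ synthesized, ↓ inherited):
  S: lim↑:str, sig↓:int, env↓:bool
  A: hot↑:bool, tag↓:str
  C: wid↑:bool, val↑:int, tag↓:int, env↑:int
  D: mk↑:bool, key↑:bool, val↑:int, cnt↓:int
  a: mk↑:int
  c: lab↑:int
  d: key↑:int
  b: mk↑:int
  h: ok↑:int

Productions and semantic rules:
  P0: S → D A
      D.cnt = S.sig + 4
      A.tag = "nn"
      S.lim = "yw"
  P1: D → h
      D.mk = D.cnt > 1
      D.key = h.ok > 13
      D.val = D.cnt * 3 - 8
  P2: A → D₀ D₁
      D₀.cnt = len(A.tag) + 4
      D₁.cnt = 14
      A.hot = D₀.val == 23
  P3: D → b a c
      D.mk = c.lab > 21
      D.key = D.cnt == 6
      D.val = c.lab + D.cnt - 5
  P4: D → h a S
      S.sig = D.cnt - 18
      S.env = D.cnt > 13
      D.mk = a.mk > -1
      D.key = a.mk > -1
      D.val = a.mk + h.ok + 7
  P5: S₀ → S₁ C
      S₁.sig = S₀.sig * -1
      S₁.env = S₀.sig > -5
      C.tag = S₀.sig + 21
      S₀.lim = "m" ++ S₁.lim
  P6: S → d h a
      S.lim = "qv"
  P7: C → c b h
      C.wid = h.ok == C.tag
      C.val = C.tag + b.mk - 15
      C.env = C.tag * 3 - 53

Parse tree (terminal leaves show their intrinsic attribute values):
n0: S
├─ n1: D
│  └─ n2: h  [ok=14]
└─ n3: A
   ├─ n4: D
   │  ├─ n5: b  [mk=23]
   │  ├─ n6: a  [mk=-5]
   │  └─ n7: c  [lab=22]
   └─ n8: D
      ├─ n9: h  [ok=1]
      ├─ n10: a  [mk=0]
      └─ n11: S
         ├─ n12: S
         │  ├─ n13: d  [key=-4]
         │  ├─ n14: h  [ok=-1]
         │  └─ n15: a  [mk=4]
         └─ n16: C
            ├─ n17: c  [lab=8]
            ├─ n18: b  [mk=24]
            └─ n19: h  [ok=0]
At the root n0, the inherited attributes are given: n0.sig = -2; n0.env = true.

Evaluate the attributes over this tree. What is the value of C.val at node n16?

1. n0.sig = -2  [given at root]
2. n0.env = true  [given at root]
3. n1.cnt = 2  [S.sig + 4]
4. n2.ok = 14  [terminal]
5. n1.mk = true  [D.cnt > 1]
6. n1.key = true  [h.ok > 13]
7. n1.val = -2  [D.cnt * 3 - 8]
8. n3.tag = "nn"  ["nn"]
9. n4.cnt = 6  [len(A.tag) + 4]
10. n5.mk = 23  [terminal]
11. n6.mk = -5  [terminal]
12. n7.lab = 22  [terminal]
13. n4.mk = true  [c.lab > 21]
14. n4.key = true  [D.cnt == 6]
15. n4.val = 23  [c.lab + D.cnt - 5]
16. n8.cnt = 14  [14]
17. n9.ok = 1  [terminal]
18. n10.mk = 0  [terminal]
19. n11.sig = -4  [D.cnt - 18]
20. n11.env = true  [D.cnt > 13]
21. n12.sig = 4  [S₀.sig * -1]
22. n12.env = true  [S₀.sig > -5]
23. n13.key = -4  [terminal]
24. n14.ok = -1  [terminal]
25. n15.mk = 4  [terminal]
26. n12.lim = "qv"  ["qv"]
27. n16.tag = 17  [S₀.sig + 21]
28. n17.lab = 8  [terminal]
29. n18.mk = 24  [terminal]
30. n19.ok = 0  [terminal]
31. n16.wid = false  [h.ok == C.tag]
32. n16.val = 26  [C.tag + b.mk - 15]
33. n16.env = -2  [C.tag * 3 - 53]
34. n11.lim = "mqv"  ["m" ++ S₁.lim]
35. n8.mk = true  [a.mk > -1]
36. n8.key = true  [a.mk > -1]
37. n8.val = 8  [a.mk + h.ok + 7]
38. n3.hot = true  [D₀.val == 23]
39. n0.lim = "yw"  ["yw"]

26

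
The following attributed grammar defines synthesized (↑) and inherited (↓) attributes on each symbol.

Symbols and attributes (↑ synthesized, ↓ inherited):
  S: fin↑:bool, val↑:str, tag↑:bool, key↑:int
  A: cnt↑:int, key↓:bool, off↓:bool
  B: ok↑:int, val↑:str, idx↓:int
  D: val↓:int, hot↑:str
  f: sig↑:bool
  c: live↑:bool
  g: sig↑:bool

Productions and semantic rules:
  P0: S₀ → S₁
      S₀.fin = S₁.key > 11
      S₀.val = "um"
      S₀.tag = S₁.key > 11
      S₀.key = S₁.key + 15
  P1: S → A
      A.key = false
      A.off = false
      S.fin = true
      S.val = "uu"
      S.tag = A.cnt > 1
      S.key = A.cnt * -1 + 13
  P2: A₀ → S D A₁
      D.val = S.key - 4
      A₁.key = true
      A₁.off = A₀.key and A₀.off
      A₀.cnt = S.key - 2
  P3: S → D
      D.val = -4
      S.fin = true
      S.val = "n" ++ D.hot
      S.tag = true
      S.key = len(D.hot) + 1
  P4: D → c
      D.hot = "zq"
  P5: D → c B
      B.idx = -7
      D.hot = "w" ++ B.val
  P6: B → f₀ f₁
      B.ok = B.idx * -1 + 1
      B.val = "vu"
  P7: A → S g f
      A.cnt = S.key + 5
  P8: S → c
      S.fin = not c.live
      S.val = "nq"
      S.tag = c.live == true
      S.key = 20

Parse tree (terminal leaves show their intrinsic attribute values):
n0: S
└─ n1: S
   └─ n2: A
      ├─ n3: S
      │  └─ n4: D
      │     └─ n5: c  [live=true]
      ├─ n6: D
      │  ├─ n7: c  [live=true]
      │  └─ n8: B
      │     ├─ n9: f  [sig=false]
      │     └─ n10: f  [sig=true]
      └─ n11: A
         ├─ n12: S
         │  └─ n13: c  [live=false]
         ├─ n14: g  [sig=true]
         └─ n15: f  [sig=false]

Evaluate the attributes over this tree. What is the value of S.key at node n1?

12

1. n2.key = false  [false]
2. n2.off = false  [false]
3. n4.val = -4  [-4]
4. n5.live = true  [terminal]
5. n4.hot = "zq"  ["zq"]
6. n3.fin = true  [true]
7. n3.val = "nzq"  ["n" ++ D.hot]
8. n3.tag = true  [true]
9. n3.key = 3  [len(D.hot) + 1]
10. n6.val = -1  [S.key - 4]
11. n7.live = true  [terminal]
12. n8.idx = -7  [-7]
13. n9.sig = false  [terminal]
14. n10.sig = true  [terminal]
15. n8.ok = 8  [B.idx * -1 + 1]
16. n8.val = "vu"  ["vu"]
17. n6.hot = "wvu"  ["w" ++ B.val]
18. n11.key = true  [true]
19. n11.off = false  [A₀.key and A₀.off]
20. n13.live = false  [terminal]
21. n12.fin = true  [not c.live]
22. n12.val = "nq"  ["nq"]
23. n12.tag = false  [c.live == true]
24. n12.key = 20  [20]
25. n14.sig = true  [terminal]
26. n15.sig = false  [terminal]
27. n11.cnt = 25  [S.key + 5]
28. n2.cnt = 1  [S.key - 2]
29. n1.fin = true  [true]
30. n1.val = "uu"  ["uu"]
31. n1.tag = false  [A.cnt > 1]
32. n1.key = 12  [A.cnt * -1 + 13]
33. n0.fin = true  [S₁.key > 11]
34. n0.val = "um"  ["um"]
35. n0.tag = true  [S₁.key > 11]
36. n0.key = 27  [S₁.key + 15]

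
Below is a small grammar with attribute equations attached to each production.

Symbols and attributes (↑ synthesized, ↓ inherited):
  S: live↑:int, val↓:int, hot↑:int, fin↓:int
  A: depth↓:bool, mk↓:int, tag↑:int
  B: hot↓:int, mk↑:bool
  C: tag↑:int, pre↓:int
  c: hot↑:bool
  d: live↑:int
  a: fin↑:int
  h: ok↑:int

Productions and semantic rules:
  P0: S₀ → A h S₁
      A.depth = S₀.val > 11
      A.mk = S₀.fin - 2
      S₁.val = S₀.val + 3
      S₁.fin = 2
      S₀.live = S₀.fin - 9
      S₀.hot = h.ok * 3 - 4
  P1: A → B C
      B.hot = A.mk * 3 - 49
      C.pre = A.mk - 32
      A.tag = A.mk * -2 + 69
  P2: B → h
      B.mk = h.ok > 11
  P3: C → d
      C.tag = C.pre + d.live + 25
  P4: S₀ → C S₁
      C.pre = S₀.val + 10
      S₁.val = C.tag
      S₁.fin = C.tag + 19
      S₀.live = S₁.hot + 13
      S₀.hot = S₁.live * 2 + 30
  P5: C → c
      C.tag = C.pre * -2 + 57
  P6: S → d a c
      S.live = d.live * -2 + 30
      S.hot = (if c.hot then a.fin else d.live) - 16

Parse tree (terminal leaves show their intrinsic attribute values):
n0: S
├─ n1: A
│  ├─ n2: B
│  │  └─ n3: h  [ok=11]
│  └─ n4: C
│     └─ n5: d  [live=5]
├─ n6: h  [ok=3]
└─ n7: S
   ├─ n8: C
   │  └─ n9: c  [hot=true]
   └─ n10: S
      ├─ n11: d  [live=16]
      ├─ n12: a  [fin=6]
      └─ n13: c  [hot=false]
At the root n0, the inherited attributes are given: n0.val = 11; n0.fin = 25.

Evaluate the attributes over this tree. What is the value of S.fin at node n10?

1. n0.val = 11  [given at root]
2. n0.fin = 25  [given at root]
3. n1.depth = false  [S₀.val > 11]
4. n1.mk = 23  [S₀.fin - 2]
5. n2.hot = 20  [A.mk * 3 - 49]
6. n3.ok = 11  [terminal]
7. n2.mk = false  [h.ok > 11]
8. n4.pre = -9  [A.mk - 32]
9. n5.live = 5  [terminal]
10. n4.tag = 21  [C.pre + d.live + 25]
11. n1.tag = 23  [A.mk * -2 + 69]
12. n6.ok = 3  [terminal]
13. n7.val = 14  [S₀.val + 3]
14. n7.fin = 2  [2]
15. n8.pre = 24  [S₀.val + 10]
16. n9.hot = true  [terminal]
17. n8.tag = 9  [C.pre * -2 + 57]
18. n10.val = 9  [C.tag]
19. n10.fin = 28  [C.tag + 19]
20. n11.live = 16  [terminal]
21. n12.fin = 6  [terminal]
22. n13.hot = false  [terminal]
23. n10.live = -2  [d.live * -2 + 30]
24. n10.hot = 0  [(if c.hot then a.fin else d.live) - 16]
25. n7.live = 13  [S₁.hot + 13]
26. n7.hot = 26  [S₁.live * 2 + 30]
27. n0.live = 16  [S₀.fin - 9]
28. n0.hot = 5  [h.ok * 3 - 4]

28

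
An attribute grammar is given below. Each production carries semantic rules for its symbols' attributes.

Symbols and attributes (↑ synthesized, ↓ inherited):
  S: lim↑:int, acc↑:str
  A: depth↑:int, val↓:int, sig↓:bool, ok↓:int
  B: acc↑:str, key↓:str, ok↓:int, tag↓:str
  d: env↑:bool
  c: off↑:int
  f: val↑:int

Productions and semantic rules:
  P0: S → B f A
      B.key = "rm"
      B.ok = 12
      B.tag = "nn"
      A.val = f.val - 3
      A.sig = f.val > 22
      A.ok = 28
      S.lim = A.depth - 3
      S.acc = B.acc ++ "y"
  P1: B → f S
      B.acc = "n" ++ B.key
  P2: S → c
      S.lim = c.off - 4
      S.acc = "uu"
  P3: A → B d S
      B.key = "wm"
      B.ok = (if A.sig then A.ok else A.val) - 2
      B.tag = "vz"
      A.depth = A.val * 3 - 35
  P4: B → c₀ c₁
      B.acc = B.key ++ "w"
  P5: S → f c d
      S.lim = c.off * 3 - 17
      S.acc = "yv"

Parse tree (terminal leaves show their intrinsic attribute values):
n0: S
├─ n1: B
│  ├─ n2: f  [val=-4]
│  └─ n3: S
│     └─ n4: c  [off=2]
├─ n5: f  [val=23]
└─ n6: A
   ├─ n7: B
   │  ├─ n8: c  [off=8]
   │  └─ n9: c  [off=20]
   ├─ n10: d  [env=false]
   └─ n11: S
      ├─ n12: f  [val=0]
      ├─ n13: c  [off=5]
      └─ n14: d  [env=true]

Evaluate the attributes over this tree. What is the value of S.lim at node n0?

22

1. n1.key = "rm"  ["rm"]
2. n1.ok = 12  [12]
3. n1.tag = "nn"  ["nn"]
4. n2.val = -4  [terminal]
5. n4.off = 2  [terminal]
6. n3.lim = -2  [c.off - 4]
7. n3.acc = "uu"  ["uu"]
8. n1.acc = "nrm"  ["n" ++ B.key]
9. n5.val = 23  [terminal]
10. n6.val = 20  [f.val - 3]
11. n6.sig = true  [f.val > 22]
12. n6.ok = 28  [28]
13. n7.key = "wm"  ["wm"]
14. n7.ok = 26  [(if A.sig then A.ok else A.val) - 2]
15. n7.tag = "vz"  ["vz"]
16. n8.off = 8  [terminal]
17. n9.off = 20  [terminal]
18. n7.acc = "wmw"  [B.key ++ "w"]
19. n10.env = false  [terminal]
20. n12.val = 0  [terminal]
21. n13.off = 5  [terminal]
22. n14.env = true  [terminal]
23. n11.lim = -2  [c.off * 3 - 17]
24. n11.acc = "yv"  ["yv"]
25. n6.depth = 25  [A.val * 3 - 35]
26. n0.lim = 22  [A.depth - 3]
27. n0.acc = "nrmy"  [B.acc ++ "y"]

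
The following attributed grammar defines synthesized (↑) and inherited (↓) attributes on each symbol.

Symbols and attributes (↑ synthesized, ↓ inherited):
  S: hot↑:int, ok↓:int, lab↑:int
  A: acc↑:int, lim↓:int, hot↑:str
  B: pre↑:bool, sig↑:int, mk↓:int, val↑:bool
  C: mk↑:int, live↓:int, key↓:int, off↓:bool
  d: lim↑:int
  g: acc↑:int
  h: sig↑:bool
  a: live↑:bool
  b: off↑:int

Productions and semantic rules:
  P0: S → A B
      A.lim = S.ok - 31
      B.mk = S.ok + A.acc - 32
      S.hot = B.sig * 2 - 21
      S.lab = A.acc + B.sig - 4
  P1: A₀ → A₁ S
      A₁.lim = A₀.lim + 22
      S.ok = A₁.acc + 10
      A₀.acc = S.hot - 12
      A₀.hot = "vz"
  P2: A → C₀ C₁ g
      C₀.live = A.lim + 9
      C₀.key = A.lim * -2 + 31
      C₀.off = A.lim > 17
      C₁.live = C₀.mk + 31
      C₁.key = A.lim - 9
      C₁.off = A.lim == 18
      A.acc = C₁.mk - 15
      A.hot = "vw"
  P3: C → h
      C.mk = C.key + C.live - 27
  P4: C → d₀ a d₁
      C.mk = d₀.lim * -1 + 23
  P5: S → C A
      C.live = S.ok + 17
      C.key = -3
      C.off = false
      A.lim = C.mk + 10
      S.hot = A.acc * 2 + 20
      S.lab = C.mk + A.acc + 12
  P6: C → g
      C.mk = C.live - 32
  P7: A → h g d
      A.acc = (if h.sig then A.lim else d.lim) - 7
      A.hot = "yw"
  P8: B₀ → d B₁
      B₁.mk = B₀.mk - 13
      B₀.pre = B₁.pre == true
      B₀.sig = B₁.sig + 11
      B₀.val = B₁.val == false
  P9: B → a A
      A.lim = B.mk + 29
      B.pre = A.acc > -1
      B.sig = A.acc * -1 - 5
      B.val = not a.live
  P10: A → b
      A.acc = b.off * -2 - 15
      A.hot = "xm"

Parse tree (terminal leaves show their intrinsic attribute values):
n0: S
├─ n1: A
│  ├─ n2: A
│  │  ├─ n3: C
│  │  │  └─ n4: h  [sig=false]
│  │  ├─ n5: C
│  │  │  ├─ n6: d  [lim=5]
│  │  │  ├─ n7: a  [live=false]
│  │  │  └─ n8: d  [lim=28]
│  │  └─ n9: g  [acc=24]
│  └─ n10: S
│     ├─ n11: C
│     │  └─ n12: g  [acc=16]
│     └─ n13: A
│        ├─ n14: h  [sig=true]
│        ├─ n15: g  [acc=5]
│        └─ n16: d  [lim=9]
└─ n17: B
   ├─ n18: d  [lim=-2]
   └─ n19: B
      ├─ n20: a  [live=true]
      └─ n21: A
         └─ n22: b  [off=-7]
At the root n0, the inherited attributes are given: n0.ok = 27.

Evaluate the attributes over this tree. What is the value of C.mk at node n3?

1. n0.ok = 27  [given at root]
2. n1.lim = -4  [S.ok - 31]
3. n2.lim = 18  [A₀.lim + 22]
4. n3.live = 27  [A.lim + 9]
5. n3.key = -5  [A.lim * -2 + 31]
6. n3.off = true  [A.lim > 17]
7. n4.sig = false  [terminal]
8. n3.mk = -5  [C.key + C.live - 27]
9. n5.live = 26  [C₀.mk + 31]
10. n5.key = 9  [A.lim - 9]
11. n5.off = true  [A.lim == 18]
12. n6.lim = 5  [terminal]
13. n7.live = false  [terminal]
14. n8.lim = 28  [terminal]
15. n5.mk = 18  [d₀.lim * -1 + 23]
16. n9.acc = 24  [terminal]
17. n2.acc = 3  [C₁.mk - 15]
18. n2.hot = "vw"  ["vw"]
19. n10.ok = 13  [A₁.acc + 10]
20. n11.live = 30  [S.ok + 17]
21. n11.key = -3  [-3]
22. n11.off = false  [false]
23. n12.acc = 16  [terminal]
24. n11.mk = -2  [C.live - 32]
25. n13.lim = 8  [C.mk + 10]
26. n14.sig = true  [terminal]
27. n15.acc = 5  [terminal]
28. n16.lim = 9  [terminal]
29. n13.acc = 1  [(if h.sig then A.lim else d.lim) - 7]
30. n13.hot = "yw"  ["yw"]
31. n10.hot = 22  [A.acc * 2 + 20]
32. n10.lab = 11  [C.mk + A.acc + 12]
33. n1.acc = 10  [S.hot - 12]
34. n1.hot = "vz"  ["vz"]
35. n17.mk = 5  [S.ok + A.acc - 32]
36. n18.lim = -2  [terminal]
37. n19.mk = -8  [B₀.mk - 13]
38. n20.live = true  [terminal]
39. n21.lim = 21  [B.mk + 29]
40. n22.off = -7  [terminal]
41. n21.acc = -1  [b.off * -2 - 15]
42. n21.hot = "xm"  ["xm"]
43. n19.pre = false  [A.acc > -1]
44. n19.sig = -4  [A.acc * -1 - 5]
45. n19.val = false  [not a.live]
46. n17.pre = false  [B₁.pre == true]
47. n17.sig = 7  [B₁.sig + 11]
48. n17.val = true  [B₁.val == false]
49. n0.hot = -7  [B.sig * 2 - 21]
50. n0.lab = 13  [A.acc + B.sig - 4]

-5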